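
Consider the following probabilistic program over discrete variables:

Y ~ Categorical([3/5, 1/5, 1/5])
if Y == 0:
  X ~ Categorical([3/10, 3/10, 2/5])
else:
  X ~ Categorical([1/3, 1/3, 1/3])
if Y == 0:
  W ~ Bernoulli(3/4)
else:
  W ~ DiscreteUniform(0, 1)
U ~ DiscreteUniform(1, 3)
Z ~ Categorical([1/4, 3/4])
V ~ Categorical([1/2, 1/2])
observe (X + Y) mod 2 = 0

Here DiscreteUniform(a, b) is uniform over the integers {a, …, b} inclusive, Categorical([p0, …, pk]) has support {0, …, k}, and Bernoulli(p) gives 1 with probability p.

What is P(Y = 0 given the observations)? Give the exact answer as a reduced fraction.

P(Y = 0 | obs) = 21/31

Enumerate traces; 120 have nonzero weight after conditioning:
  (Y=0, X=0, W=0, U=1, Z=0, V=0) weight 3/1600
  (Y=0, X=0, W=0, U=1, Z=0, V=1) weight 3/1600
  (Y=0, X=0, W=0, U=1, Z=1, V=0) weight 9/1600
  (Y=0, X=0, W=0, U=1, Z=1, V=1) weight 9/1600
  (Y=0, X=0, W=0, U=2, Z=0, V=0) weight 3/1600
  (Y=0, X=0, W=0, U=2, Z=0, V=1) weight 3/1600
  (Y=0, X=0, W=0, U=2, Z=1, V=0) weight 9/1600
  (Y=0, X=0, W=0, U=2, Z=1, V=1) weight 9/1600
  (Y=1, X=1, W=0, U=1, Z=0, V=0) weight 1/720
  (Y=2, X=0, W=0, U=1, Z=0, V=0) weight 1/720
  … 110 more
Group by Y:
  weight(Y=0) = 21/50
  weight(Y=1) = 1/15
  weight(Y=2) = 2/15
Total weight = 21/50 + 1/15 + 2/15 = 31/50
P(Y=0 | obs) = 21/50 / 31/50 = 21/31
P(Y=1 | obs) = 1/15 / 31/50 = 10/93
P(Y=2 | obs) = 2/15 / 31/50 = 20/93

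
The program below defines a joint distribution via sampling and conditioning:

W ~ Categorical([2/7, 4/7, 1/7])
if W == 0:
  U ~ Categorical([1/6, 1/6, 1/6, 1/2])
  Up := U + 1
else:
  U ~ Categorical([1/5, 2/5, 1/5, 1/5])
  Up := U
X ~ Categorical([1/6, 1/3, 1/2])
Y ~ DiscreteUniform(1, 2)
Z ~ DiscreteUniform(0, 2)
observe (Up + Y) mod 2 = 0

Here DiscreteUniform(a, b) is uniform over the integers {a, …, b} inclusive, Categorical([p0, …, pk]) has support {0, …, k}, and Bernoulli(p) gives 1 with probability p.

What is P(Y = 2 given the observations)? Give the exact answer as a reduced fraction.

P(Y = 2 | obs) = 10/21

Enumerate traces; 108 have nonzero weight after conditioning:
  (W=0, U=0, X=0, Y=1, Z=0) weight 1/756
  (W=0, U=0, X=0, Y=1, Z=1) weight 1/756
  (W=0, U=0, X=0, Y=1, Z=2) weight 1/756
  (W=0, U=0, X=1, Y=1, Z=0) weight 1/378
  (W=0, U=0, X=1, Y=1, Z=1) weight 1/378
  (W=0, U=0, X=1, Y=1, Z=2) weight 1/378
  (W=0, U=0, X=2, Y=1, Z=0) weight 1/252
  (W=0, U=0, X=2, Y=1, Z=1) weight 1/252
  (W=0, U=1, X=0, Y=2, Z=0) weight 1/756
  … 99 more
Group by Y:
  weight(Y=1) = 11/42
  weight(Y=2) = 5/21
Total weight = 11/42 + 5/21 = 1/2
P(Y=1 | obs) = 11/42 / 1/2 = 11/21
P(Y=2 | obs) = 5/21 / 1/2 = 10/21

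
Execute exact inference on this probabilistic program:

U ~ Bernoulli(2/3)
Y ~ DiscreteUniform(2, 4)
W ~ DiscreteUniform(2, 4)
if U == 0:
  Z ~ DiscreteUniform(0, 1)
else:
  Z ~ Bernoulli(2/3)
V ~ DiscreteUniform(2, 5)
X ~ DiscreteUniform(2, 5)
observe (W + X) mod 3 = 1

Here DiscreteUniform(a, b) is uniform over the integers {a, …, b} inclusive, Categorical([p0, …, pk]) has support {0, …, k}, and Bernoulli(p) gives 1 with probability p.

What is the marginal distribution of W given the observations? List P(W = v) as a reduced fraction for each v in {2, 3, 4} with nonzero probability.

P(W=2) = 1/2, P(W=3) = 1/4, P(W=4) = 1/4

Enumerate traces; 192 have nonzero weight after conditioning:
  (U=0, Y=2, W=2, Z=0, V=2, X=2) weight 1/864
  (U=0, Y=2, W=2, Z=0, V=2, X=5) weight 1/864
  (U=0, Y=2, W=2, Z=0, V=3, X=2) weight 1/864
  (U=0, Y=2, W=2, Z=0, V=3, X=5) weight 1/864
  (U=0, Y=2, W=2, Z=0, V=4, X=2) weight 1/864
  (U=0, Y=2, W=2, Z=0, V=4, X=5) weight 1/864
  (U=0, Y=2, W=2, Z=0, V=5, X=2) weight 1/864
  (U=0, Y=2, W=2, Z=0, V=5, X=5) weight 1/864
  (U=0, Y=2, W=3, Z=0, V=2, X=4) weight 1/864
  (U=0, Y=2, W=4, Z=0, V=2, X=3) weight 1/864
  … 182 more
Group by W:
  weight(W=2) = 1/6
  weight(W=3) = 1/12
  weight(W=4) = 1/12
Total weight = 1/6 + 1/12 + 1/12 = 1/3
P(W=2 | obs) = 1/6 / 1/3 = 1/2
P(W=3 | obs) = 1/12 / 1/3 = 1/4
P(W=4 | obs) = 1/12 / 1/3 = 1/4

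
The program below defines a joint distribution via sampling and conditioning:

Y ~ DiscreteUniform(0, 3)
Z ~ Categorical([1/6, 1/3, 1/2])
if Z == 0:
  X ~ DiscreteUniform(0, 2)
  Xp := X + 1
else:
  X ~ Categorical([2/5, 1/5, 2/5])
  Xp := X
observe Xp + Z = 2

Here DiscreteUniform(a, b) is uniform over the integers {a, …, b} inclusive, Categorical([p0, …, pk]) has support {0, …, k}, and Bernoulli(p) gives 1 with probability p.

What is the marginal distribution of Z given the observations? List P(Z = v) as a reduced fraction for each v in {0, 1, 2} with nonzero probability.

Enumerate traces; 12 have nonzero weight after conditioning:
  (Y=0, Z=0, X=1) weight 1/72
  (Y=0, Z=1, X=1) weight 1/60
  (Y=0, Z=2, X=0) weight 1/20
  (Y=1, Z=0, X=1) weight 1/72
  (Y=1, Z=1, X=1) weight 1/60
  (Y=1, Z=2, X=0) weight 1/20
  (Y=2, Z=0, X=1) weight 1/72
  (Y=2, Z=1, X=1) weight 1/60
  … 4 more
Group by Z:
  weight(Z=0) = 1/18
  weight(Z=1) = 1/15
  weight(Z=2) = 1/5
Total weight = 1/18 + 1/15 + 1/5 = 29/90
P(Z=0 | obs) = 1/18 / 29/90 = 5/29
P(Z=1 | obs) = 1/15 / 29/90 = 6/29
P(Z=2 | obs) = 1/5 / 29/90 = 18/29

P(Z=0) = 5/29, P(Z=1) = 6/29, P(Z=2) = 18/29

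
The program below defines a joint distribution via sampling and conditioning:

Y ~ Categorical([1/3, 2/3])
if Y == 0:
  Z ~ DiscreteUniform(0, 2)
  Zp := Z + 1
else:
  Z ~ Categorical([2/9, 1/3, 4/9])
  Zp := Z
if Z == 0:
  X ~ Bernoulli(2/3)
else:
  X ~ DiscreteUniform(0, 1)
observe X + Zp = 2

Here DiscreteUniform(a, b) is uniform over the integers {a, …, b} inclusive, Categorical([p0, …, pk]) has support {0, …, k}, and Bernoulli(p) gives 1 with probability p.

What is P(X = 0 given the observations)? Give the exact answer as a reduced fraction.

P(X = 0 | obs) = 11/21

Enumerate traces; 4 have nonzero weight after conditioning:
  (Y=0, Z=0, X=1) weight 2/27
  (Y=0, Z=1, X=0) weight 1/18
  (Y=1, Z=1, X=1) weight 1/9
  (Y=1, Z=2, X=0) weight 4/27
Group by X:
  weight(X=0) = 11/54
  weight(X=1) = 5/27
Total weight = 11/54 + 5/27 = 7/18
P(X=0 | obs) = 11/54 / 7/18 = 11/21
P(X=1 | obs) = 5/27 / 7/18 = 10/21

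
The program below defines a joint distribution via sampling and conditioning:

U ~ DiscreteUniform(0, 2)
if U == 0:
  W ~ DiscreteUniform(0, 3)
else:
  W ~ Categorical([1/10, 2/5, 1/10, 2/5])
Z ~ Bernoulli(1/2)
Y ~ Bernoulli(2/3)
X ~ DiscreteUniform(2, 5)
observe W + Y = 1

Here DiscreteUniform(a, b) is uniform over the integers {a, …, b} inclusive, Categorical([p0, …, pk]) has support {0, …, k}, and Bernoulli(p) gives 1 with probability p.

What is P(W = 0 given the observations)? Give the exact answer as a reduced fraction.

P(W = 0 | obs) = 6/13

Enumerate traces; 48 have nonzero weight after conditioning:
  (U=0, W=0, Z=0, Y=1, X=2) weight 1/144
  (U=0, W=0, Z=0, Y=1, X=3) weight 1/144
  (U=0, W=0, Z=0, Y=1, X=4) weight 1/144
  (U=0, W=0, Z=0, Y=1, X=5) weight 1/144
  (U=0, W=0, Z=1, Y=1, X=2) weight 1/144
  (U=0, W=0, Z=1, Y=1, X=3) weight 1/144
  (U=0, W=0, Z=1, Y=1, X=4) weight 1/144
  (U=0, W=0, Z=1, Y=1, X=5) weight 1/144
  (U=0, W=1, Z=0, Y=0, X=2) weight 1/288
  … 39 more
Group by W:
  weight(W=0) = 1/10
  weight(W=1) = 7/60
Total weight = 1/10 + 7/60 = 13/60
P(W=0 | obs) = 1/10 / 13/60 = 6/13
P(W=1 | obs) = 7/60 / 13/60 = 7/13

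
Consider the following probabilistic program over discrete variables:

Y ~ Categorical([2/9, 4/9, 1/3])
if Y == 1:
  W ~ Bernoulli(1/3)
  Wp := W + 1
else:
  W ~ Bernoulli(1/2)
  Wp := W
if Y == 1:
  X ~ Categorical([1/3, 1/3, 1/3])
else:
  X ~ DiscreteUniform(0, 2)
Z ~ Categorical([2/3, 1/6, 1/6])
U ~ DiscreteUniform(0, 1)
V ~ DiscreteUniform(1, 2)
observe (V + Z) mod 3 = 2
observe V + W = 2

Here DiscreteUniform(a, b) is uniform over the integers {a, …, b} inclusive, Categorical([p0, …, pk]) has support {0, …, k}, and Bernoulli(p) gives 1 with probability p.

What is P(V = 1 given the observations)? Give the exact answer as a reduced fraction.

P(V = 1 | obs) = 23/147

Enumerate traces; 36 have nonzero weight after conditioning:
  (Y=0, W=0, X=0, Z=0, U=0, V=2) weight 1/162
  (Y=0, W=0, X=0, Z=0, U=1, V=2) weight 1/162
  (Y=0, W=0, X=1, Z=0, U=0, V=2) weight 1/162
  (Y=0, W=0, X=1, Z=0, U=1, V=2) weight 1/162
  (Y=0, W=0, X=2, Z=0, U=0, V=2) weight 1/162
  (Y=0, W=0, X=2, Z=0, U=1, V=2) weight 1/162
  (Y=0, W=1, X=0, Z=1, U=0, V=1) weight 1/648
  (Y=0, W=1, X=0, Z=1, U=1, V=1) weight 1/648
  … 28 more
Group by V:
  weight(V=1) = 23/648
  weight(V=2) = 31/162
Total weight = 23/648 + 31/162 = 49/216
P(V=1 | obs) = 23/648 / 49/216 = 23/147
P(V=2 | obs) = 31/162 / 49/216 = 124/147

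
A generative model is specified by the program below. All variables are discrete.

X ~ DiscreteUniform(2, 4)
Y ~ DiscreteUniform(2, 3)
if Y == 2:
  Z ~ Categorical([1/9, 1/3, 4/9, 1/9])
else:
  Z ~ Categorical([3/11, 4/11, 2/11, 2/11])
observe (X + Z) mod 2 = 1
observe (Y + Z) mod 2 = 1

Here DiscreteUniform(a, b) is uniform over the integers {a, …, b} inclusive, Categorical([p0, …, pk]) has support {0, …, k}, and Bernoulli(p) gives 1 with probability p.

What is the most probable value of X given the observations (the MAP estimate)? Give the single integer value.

argmax_v P(X = v | obs) = 3

Enumerate traces; 6 have nonzero weight after conditioning:
  (X=2, Y=2, Z=1) weight 1/18
  (X=2, Y=2, Z=3) weight 1/54
  (X=3, Y=3, Z=0) weight 1/22
  (X=3, Y=3, Z=2) weight 1/33
  (X=4, Y=2, Z=1) weight 1/18
  (X=4, Y=2, Z=3) weight 1/54
Group by X:
  weight(X=2) = 2/27
  weight(X=3) = 5/66
  weight(X=4) = 2/27
Total weight = 2/27 + 5/66 + 2/27 = 133/594
P(X=2 | obs) = 2/27 / 133/594 = 44/133
P(X=3 | obs) = 5/66 / 133/594 = 45/133
P(X=4 | obs) = 2/27 / 133/594 = 44/133
argmax = 3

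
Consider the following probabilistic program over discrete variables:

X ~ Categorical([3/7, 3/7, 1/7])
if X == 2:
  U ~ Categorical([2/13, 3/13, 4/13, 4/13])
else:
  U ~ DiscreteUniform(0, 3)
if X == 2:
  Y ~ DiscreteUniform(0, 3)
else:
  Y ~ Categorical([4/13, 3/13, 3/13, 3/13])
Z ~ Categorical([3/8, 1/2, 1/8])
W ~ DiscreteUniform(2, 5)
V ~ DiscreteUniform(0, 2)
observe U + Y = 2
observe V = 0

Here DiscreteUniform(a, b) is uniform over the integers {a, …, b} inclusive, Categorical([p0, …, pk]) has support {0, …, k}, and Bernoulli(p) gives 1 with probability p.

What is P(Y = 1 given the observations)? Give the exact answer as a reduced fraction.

Enumerate traces; 108 have nonzero weight after conditioning:
  (X=0, U=0, Y=2, Z=0, W=2, V=0) weight 9/11648
  (X=0, U=0, Y=2, Z=0, W=3, V=0) weight 9/11648
  (X=0, U=0, Y=2, Z=0, W=4, V=0) weight 9/11648
  (X=0, U=0, Y=2, Z=0, W=5, V=0) weight 9/11648
  (X=0, U=0, Y=2, Z=1, W=2, V=0) weight 3/2912
  (X=0, U=0, Y=2, Z=1, W=3, V=0) weight 3/2912
  (X=0, U=0, Y=2, Z=1, W=4, V=0) weight 3/2912
  (X=0, U=0, Y=2, Z=1, W=5, V=0) weight 3/2912
  (X=0, U=1, Y=1, Z=0, W=2, V=0) weight 9/11648
  (X=0, U=2, Y=0, Z=0, W=2, V=0) weight 3/2912
  … 98 more
Group by Y:
  weight(Y=0) = 1/39
  weight(Y=1) = 1/52
  weight(Y=2) = 5/273
Total weight = 1/39 + 1/52 + 5/273 = 23/364
P(Y=0 | obs) = 1/39 / 23/364 = 28/69
P(Y=1 | obs) = 1/52 / 23/364 = 7/23
P(Y=2 | obs) = 5/273 / 23/364 = 20/69

P(Y = 1 | obs) = 7/23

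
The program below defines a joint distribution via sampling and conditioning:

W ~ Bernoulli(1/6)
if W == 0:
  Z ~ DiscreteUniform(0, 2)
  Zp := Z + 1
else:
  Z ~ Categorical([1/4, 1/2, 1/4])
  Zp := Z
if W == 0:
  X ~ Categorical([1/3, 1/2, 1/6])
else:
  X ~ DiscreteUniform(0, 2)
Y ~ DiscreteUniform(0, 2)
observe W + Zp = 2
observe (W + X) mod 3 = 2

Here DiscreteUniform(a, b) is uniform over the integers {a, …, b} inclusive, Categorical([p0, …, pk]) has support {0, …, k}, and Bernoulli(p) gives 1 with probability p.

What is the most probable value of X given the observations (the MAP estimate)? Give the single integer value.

Enumerate traces; 6 have nonzero weight after conditioning:
  (W=0, Z=1, X=2, Y=0) weight 5/324
  (W=0, Z=1, X=2, Y=1) weight 5/324
  (W=0, Z=1, X=2, Y=2) weight 5/324
  (W=1, Z=1, X=1, Y=0) weight 1/108
  (W=1, Z=1, X=1, Y=1) weight 1/108
  (W=1, Z=1, X=1, Y=2) weight 1/108
Group by X:
  weight(X=1) = 1/36
  weight(X=2) = 5/108
Total weight = 1/36 + 5/108 = 2/27
P(X=1 | obs) = 1/36 / 2/27 = 3/8
P(X=2 | obs) = 5/108 / 2/27 = 5/8
argmax = 2

argmax_v P(X = v | obs) = 2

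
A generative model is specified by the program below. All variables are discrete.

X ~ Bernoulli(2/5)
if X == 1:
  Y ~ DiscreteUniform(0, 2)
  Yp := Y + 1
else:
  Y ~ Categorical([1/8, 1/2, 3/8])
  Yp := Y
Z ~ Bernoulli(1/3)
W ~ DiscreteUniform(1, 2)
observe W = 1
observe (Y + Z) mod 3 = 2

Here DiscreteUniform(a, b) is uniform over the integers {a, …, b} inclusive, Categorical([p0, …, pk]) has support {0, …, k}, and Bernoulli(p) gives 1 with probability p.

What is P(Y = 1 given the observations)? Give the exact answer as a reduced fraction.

Enumerate traces; 4 have nonzero weight after conditioning:
  (X=0, Y=1, Z=1, W=1) weight 1/20
  (X=0, Y=2, Z=0, W=1) weight 3/40
  (X=1, Y=1, Z=1, W=1) weight 1/45
  (X=1, Y=2, Z=0, W=1) weight 2/45
Group by Y:
  weight(Y=1) = 13/180
  weight(Y=2) = 43/360
Total weight = 13/180 + 43/360 = 23/120
P(Y=1 | obs) = 13/180 / 23/120 = 26/69
P(Y=2 | obs) = 43/360 / 23/120 = 43/69

P(Y = 1 | obs) = 26/69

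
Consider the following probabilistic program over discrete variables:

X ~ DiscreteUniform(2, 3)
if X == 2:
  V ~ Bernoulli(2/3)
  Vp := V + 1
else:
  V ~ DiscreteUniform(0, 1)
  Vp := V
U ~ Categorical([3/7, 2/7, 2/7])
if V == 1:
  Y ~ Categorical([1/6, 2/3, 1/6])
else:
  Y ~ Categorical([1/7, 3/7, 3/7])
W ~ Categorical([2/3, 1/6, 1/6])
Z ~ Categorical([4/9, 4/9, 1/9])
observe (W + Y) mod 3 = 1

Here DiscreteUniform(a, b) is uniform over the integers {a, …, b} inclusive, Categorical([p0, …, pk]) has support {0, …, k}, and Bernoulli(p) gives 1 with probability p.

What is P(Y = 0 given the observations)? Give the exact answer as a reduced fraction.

Enumerate traces; 108 have nonzero weight after conditioning:
  (X=2, V=0, U=0, Y=0, W=1, Z=0) weight 1/1323
  (X=2, V=0, U=0, Y=0, W=1, Z=1) weight 1/1323
  (X=2, V=0, U=0, Y=0, W=1, Z=2) weight 1/5292
  (X=2, V=0, U=0, Y=1, W=0, Z=0) weight 4/441
  (X=2, V=0, U=0, Y=1, W=0, Z=1) weight 4/441
  (X=2, V=0, U=0, Y=1, W=0, Z=2) weight 1/441
  (X=2, V=0, U=0, Y=2, W=2, Z=0) weight 1/441
  (X=2, V=0, U=0, Y=2, W=2, Z=1) weight 1/441
  … 100 more
Group by Y:
  weight(Y=0) = 79/3024
  weight(Y=1) = 143/378
  weight(Y=2) = 139/3024
Total weight = 79/3024 + 143/378 + 139/3024 = 227/504
P(Y=0 | obs) = 79/3024 / 227/504 = 79/1362
P(Y=1 | obs) = 143/378 / 227/504 = 572/681
P(Y=2 | obs) = 139/3024 / 227/504 = 139/1362

P(Y = 0 | obs) = 79/1362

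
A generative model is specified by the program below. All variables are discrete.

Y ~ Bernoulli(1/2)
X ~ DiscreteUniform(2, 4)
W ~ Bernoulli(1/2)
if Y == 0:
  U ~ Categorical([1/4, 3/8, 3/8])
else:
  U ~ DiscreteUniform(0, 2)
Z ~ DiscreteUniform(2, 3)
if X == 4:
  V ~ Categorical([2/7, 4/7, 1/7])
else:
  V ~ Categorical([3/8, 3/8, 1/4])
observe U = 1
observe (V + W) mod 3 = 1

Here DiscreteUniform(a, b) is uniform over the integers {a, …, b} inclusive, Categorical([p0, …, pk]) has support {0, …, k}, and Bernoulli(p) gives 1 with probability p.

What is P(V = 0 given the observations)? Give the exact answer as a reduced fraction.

Enumerate traces; 24 have nonzero weight after conditioning:
  (Y=0, X=2, W=0, U=1, Z=2, V=1) weight 3/512
  (Y=0, X=2, W=0, U=1, Z=3, V=1) weight 3/512
  (Y=0, X=2, W=1, U=1, Z=2, V=0) weight 3/512
  (Y=0, X=2, W=1, U=1, Z=3, V=0) weight 3/512
  (Y=0, X=3, W=0, U=1, Z=2, V=1) weight 3/512
  (Y=0, X=3, W=0, U=1, Z=3, V=1) weight 3/512
  (Y=0, X=3, W=1, U=1, Z=2, V=0) weight 3/512
  (Y=0, X=3, W=1, U=1, Z=3, V=0) weight 3/512
  … 16 more
Group by V:
  weight(V=0) = 493/8064
  weight(V=1) = 629/8064
Total weight = 493/8064 + 629/8064 = 187/1344
P(V=0 | obs) = 493/8064 / 187/1344 = 29/66
P(V=1 | obs) = 629/8064 / 187/1344 = 37/66

P(V = 0 | obs) = 29/66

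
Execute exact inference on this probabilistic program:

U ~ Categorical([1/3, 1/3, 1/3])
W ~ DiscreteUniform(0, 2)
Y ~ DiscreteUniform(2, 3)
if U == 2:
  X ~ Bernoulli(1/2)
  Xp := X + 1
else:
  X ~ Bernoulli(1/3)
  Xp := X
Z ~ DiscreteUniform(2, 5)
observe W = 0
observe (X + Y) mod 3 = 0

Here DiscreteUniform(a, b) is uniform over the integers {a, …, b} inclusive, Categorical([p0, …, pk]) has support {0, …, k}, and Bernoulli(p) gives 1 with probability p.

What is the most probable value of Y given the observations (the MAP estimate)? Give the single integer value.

argmax_v P(Y = v | obs) = 3

Enumerate traces; 24 have nonzero weight after conditioning:
  (U=0, W=0, Y=2, X=1, Z=2) weight 1/216
  (U=0, W=0, Y=2, X=1, Z=3) weight 1/216
  (U=0, W=0, Y=2, X=1, Z=4) weight 1/216
  (U=0, W=0, Y=2, X=1, Z=5) weight 1/216
  (U=0, W=0, Y=3, X=0, Z=2) weight 1/108
  (U=0, W=0, Y=3, X=0, Z=3) weight 1/108
  (U=0, W=0, Y=3, X=0, Z=4) weight 1/108
  (U=0, W=0, Y=3, X=0, Z=5) weight 1/108
  … 16 more
Group by Y:
  weight(Y=2) = 7/108
  weight(Y=3) = 11/108
Total weight = 7/108 + 11/108 = 1/6
P(Y=2 | obs) = 7/108 / 1/6 = 7/18
P(Y=3 | obs) = 11/108 / 1/6 = 11/18
argmax = 3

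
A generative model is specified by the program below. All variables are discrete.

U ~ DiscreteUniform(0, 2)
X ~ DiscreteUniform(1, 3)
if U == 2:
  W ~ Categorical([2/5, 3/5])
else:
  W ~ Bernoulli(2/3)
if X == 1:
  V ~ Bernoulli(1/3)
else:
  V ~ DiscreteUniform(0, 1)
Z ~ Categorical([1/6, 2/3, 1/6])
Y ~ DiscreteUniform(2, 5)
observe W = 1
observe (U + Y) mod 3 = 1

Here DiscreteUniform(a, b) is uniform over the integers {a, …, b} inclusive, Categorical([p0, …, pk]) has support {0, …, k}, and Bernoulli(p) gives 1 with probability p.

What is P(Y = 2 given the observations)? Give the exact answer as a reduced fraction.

P(Y = 2 | obs) = 9/38

Enumerate traces; 72 have nonzero weight after conditioning:
  (U=0, X=1, W=1, V=0, Z=0, Y=4) weight 1/486
  (U=0, X=1, W=1, V=0, Z=1, Y=4) weight 2/243
  (U=0, X=1, W=1, V=0, Z=2, Y=4) weight 1/486
  (U=0, X=1, W=1, V=1, Z=0, Y=4) weight 1/972
  (U=0, X=1, W=1, V=1, Z=1, Y=4) weight 1/243
  (U=0, X=1, W=1, V=1, Z=2, Y=4) weight 1/972
  (U=0, X=2, W=1, V=0, Z=0, Y=4) weight 1/648
  (U=0, X=2, W=1, V=0, Z=1, Y=4) weight 1/162
  (U=1, X=1, W=1, V=0, Z=0, Y=3) weight 1/486
  (U=2, X=1, W=1, V=0, Z=0, Y=2) weight 1/540
  … 62 more
Group by Y:
  weight(Y=2) = 1/20
  weight(Y=3) = 1/18
  weight(Y=4) = 1/18
  weight(Y=5) = 1/20
Total weight = 1/20 + 1/18 + 1/18 + 1/20 = 19/90
P(Y=2 | obs) = 1/20 / 19/90 = 9/38
P(Y=3 | obs) = 1/18 / 19/90 = 5/19
P(Y=4 | obs) = 1/18 / 19/90 = 5/19
P(Y=5 | obs) = 1/20 / 19/90 = 9/38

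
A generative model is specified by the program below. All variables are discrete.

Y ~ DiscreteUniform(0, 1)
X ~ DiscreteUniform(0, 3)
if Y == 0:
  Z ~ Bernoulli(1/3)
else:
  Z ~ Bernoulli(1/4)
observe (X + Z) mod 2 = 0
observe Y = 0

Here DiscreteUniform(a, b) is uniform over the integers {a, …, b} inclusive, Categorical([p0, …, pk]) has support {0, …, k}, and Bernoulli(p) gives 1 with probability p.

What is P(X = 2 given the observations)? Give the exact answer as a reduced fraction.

P(X = 2 | obs) = 1/3

Enumerate traces; 4 have nonzero weight after conditioning:
  (Y=0, X=0, Z=0) weight 1/12
  (Y=0, X=1, Z=1) weight 1/24
  (Y=0, X=2, Z=0) weight 1/12
  (Y=0, X=3, Z=1) weight 1/24
Group by X:
  weight(X=0) = 1/12
  weight(X=1) = 1/24
  weight(X=2) = 1/12
  weight(X=3) = 1/24
Total weight = 1/12 + 1/24 + 1/12 + 1/24 = 1/4
P(X=0 | obs) = 1/12 / 1/4 = 1/3
P(X=1 | obs) = 1/24 / 1/4 = 1/6
P(X=2 | obs) = 1/12 / 1/4 = 1/3
P(X=3 | obs) = 1/24 / 1/4 = 1/6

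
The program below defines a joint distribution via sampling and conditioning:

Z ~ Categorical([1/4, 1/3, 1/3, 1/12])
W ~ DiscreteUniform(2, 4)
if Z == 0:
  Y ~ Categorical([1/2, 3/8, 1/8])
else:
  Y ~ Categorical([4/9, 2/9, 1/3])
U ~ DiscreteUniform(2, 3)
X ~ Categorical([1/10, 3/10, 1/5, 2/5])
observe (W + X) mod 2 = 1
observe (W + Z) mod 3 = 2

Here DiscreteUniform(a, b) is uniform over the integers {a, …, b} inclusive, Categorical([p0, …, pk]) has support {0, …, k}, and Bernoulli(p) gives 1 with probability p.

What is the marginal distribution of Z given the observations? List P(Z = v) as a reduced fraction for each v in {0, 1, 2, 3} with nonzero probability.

P(Z=0) = 21/68, P(Z=1) = 7/17, P(Z=2) = 3/17, P(Z=3) = 7/68

Enumerate traces; 48 have nonzero weight after conditioning:
  (Z=0, W=2, Y=0, U=2, X=1) weight 1/160
  (Z=0, W=2, Y=0, U=2, X=3) weight 1/120
  (Z=0, W=2, Y=0, U=3, X=1) weight 1/160
  (Z=0, W=2, Y=0, U=3, X=3) weight 1/120
  (Z=0, W=2, Y=1, U=2, X=1) weight 3/640
  (Z=0, W=2, Y=1, U=2, X=3) weight 1/160
  (Z=0, W=2, Y=1, U=3, X=1) weight 3/640
  (Z=0, W=2, Y=1, U=3, X=3) weight 1/160
  (Z=1, W=4, Y=0, U=2, X=1) weight 1/135
  (Z=2, W=3, Y=0, U=2, X=0) weight 1/405
  … 38 more
Group by Z:
  weight(Z=0) = 7/120
  weight(Z=1) = 7/90
  weight(Z=2) = 1/30
  weight(Z=3) = 7/360
Total weight = 7/120 + 7/90 + 1/30 + 7/360 = 17/90
P(Z=0 | obs) = 7/120 / 17/90 = 21/68
P(Z=1 | obs) = 7/90 / 17/90 = 7/17
P(Z=2 | obs) = 1/30 / 17/90 = 3/17
P(Z=3 | obs) = 7/360 / 17/90 = 7/68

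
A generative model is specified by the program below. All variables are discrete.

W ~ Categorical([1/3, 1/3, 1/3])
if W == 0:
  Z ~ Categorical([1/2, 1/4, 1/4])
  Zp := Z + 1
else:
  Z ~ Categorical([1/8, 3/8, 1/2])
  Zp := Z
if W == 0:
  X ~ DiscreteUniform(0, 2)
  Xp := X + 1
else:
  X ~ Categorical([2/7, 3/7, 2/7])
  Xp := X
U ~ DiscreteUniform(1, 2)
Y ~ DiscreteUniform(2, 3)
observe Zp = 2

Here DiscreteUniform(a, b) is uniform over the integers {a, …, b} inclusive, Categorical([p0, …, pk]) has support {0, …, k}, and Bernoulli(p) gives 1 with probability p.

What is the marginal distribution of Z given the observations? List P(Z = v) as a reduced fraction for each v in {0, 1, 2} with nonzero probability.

P(Z=1) = 1/5, P(Z=2) = 4/5

Enumerate traces; 36 have nonzero weight after conditioning:
  (W=0, Z=1, X=0, U=1, Y=2) weight 1/144
  (W=0, Z=1, X=0, U=1, Y=3) weight 1/144
  (W=0, Z=1, X=0, U=2, Y=2) weight 1/144
  (W=0, Z=1, X=0, U=2, Y=3) weight 1/144
  (W=0, Z=1, X=1, U=1, Y=2) weight 1/144
  (W=0, Z=1, X=1, U=1, Y=3) weight 1/144
  (W=0, Z=1, X=1, U=2, Y=2) weight 1/144
  (W=0, Z=1, X=1, U=2, Y=3) weight 1/144
  (W=1, Z=2, X=0, U=1, Y=2) weight 1/84
  … 27 more
Group by Z:
  weight(Z=1) = 1/12
  weight(Z=2) = 1/3
Total weight = 1/12 + 1/3 = 5/12
P(Z=1 | obs) = 1/12 / 5/12 = 1/5
P(Z=2 | obs) = 1/3 / 5/12 = 4/5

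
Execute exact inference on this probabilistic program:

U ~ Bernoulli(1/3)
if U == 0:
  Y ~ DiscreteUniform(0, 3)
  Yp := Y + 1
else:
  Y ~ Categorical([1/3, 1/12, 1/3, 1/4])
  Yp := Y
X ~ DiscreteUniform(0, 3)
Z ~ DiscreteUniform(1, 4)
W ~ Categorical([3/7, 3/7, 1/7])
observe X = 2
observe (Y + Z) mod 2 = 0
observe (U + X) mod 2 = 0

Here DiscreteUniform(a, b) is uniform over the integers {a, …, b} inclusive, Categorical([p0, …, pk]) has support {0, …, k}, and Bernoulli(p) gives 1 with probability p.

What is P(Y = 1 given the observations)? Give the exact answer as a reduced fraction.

P(Y = 1 | obs) = 1/4

Enumerate traces; 24 have nonzero weight after conditioning:
  (U=0, Y=0, X=2, Z=2, W=0) weight 1/224
  (U=0, Y=0, X=2, Z=2, W=1) weight 1/224
  (U=0, Y=0, X=2, Z=2, W=2) weight 1/672
  (U=0, Y=0, X=2, Z=4, W=0) weight 1/224
  (U=0, Y=0, X=2, Z=4, W=1) weight 1/224
  (U=0, Y=0, X=2, Z=4, W=2) weight 1/672
  (U=0, Y=1, X=2, Z=1, W=0) weight 1/224
  (U=0, Y=1, X=2, Z=1, W=1) weight 1/224
  (U=0, Y=2, X=2, Z=2, W=0) weight 1/224
  (U=0, Y=3, X=2, Z=1, W=0) weight 1/224
  … 14 more
Group by Y:
  weight(Y=0) = 1/48
  weight(Y=1) = 1/48
  weight(Y=2) = 1/48
  weight(Y=3) = 1/48
Total weight = 1/48 + 1/48 + 1/48 + 1/48 = 1/12
P(Y=0 | obs) = 1/48 / 1/12 = 1/4
P(Y=1 | obs) = 1/48 / 1/12 = 1/4
P(Y=2 | obs) = 1/48 / 1/12 = 1/4
P(Y=3 | obs) = 1/48 / 1/12 = 1/4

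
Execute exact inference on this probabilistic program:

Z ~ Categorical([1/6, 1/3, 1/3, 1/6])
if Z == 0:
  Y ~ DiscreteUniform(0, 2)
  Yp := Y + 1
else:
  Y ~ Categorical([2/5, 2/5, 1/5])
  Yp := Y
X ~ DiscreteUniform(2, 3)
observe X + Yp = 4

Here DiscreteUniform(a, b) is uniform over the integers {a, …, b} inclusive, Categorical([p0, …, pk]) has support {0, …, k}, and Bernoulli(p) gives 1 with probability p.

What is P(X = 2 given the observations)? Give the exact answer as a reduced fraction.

Enumerate traces; 8 have nonzero weight after conditioning:
  (Z=0, Y=0, X=3) weight 1/36
  (Z=0, Y=1, X=2) weight 1/36
  (Z=1, Y=1, X=3) weight 1/15
  (Z=1, Y=2, X=2) weight 1/30
  (Z=2, Y=1, X=3) weight 1/15
  (Z=2, Y=2, X=2) weight 1/30
  (Z=3, Y=1, X=3) weight 1/30
  (Z=3, Y=2, X=2) weight 1/60
Group by X:
  weight(X=2) = 1/9
  weight(X=3) = 7/36
Total weight = 1/9 + 7/36 = 11/36
P(X=2 | obs) = 1/9 / 11/36 = 4/11
P(X=3 | obs) = 7/36 / 11/36 = 7/11

P(X = 2 | obs) = 4/11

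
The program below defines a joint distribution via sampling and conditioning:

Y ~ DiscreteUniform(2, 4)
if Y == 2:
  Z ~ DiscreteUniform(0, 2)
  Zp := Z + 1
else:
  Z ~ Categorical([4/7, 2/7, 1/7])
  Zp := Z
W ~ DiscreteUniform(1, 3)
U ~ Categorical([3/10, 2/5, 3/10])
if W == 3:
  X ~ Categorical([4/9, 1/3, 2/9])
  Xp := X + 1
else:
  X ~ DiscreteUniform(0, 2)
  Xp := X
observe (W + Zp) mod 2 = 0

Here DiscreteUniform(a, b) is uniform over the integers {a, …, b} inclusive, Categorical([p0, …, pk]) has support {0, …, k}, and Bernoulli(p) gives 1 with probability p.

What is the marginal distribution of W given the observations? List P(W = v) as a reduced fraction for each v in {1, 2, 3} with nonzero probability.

P(W=1) = 26/89, P(W=2) = 37/89, P(W=3) = 26/89

Enumerate traces; 117 have nonzero weight after conditioning:
  (Y=2, Z=0, W=1, U=0, X=0) weight 1/270
  (Y=2, Z=0, W=1, U=0, X=1) weight 1/270
  (Y=2, Z=0, W=1, U=0, X=2) weight 1/270
  (Y=2, Z=0, W=1, U=1, X=0) weight 2/405
  (Y=2, Z=0, W=1, U=1, X=1) weight 2/405
  (Y=2, Z=0, W=1, U=1, X=2) weight 2/405
  (Y=2, Z=0, W=1, U=2, X=0) weight 1/270
  (Y=2, Z=0, W=1, U=2, X=1) weight 1/270
  (Y=2, Z=0, W=3, U=0, X=0) weight 2/405
  (Y=2, Z=1, W=2, U=0, X=0) weight 1/270
  … 107 more
Group by W:
  weight(W=1) = 26/189
  weight(W=2) = 37/189
  weight(W=3) = 26/189
Total weight = 26/189 + 37/189 + 26/189 = 89/189
P(W=1 | obs) = 26/189 / 89/189 = 26/89
P(W=2 | obs) = 37/189 / 89/189 = 37/89
P(W=3 | obs) = 26/189 / 89/189 = 26/89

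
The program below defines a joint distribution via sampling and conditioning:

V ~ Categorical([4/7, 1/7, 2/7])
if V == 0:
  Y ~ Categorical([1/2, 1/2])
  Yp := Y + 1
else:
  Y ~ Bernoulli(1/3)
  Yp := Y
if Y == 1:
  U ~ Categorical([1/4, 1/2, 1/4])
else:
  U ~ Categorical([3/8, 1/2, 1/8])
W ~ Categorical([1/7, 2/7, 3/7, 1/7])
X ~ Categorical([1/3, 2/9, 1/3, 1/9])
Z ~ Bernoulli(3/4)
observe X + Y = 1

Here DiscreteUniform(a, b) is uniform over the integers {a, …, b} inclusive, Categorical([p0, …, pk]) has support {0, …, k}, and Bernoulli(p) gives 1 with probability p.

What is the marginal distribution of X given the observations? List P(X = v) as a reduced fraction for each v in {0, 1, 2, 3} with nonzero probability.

Enumerate traces; 144 have nonzero weight after conditioning:
  (V=0, Y=0, U=0, W=0, X=1, Z=0) weight 1/1176
  (V=0, Y=0, U=0, W=0, X=1, Z=1) weight 1/392
  (V=0, Y=0, U=0, W=1, X=1, Z=0) weight 1/588
  (V=0, Y=0, U=0, W=1, X=1, Z=1) weight 1/196
  (V=0, Y=0, U=0, W=2, X=1, Z=0) weight 1/392
  (V=0, Y=0, U=0, W=2, X=1, Z=1) weight 3/392
  (V=0, Y=0, U=0, W=3, X=1, Z=0) weight 1/1176
  (V=0, Y=0, U=0, W=3, X=1, Z=1) weight 1/392
  (V=0, Y=1, U=0, W=0, X=0, Z=0) weight 1/1176
  … 135 more
Group by X:
  weight(X=0) = 1/7
  weight(X=1) = 8/63
Total weight = 1/7 + 8/63 = 17/63
P(X=0 | obs) = 1/7 / 17/63 = 9/17
P(X=1 | obs) = 8/63 / 17/63 = 8/17

P(X=0) = 9/17, P(X=1) = 8/17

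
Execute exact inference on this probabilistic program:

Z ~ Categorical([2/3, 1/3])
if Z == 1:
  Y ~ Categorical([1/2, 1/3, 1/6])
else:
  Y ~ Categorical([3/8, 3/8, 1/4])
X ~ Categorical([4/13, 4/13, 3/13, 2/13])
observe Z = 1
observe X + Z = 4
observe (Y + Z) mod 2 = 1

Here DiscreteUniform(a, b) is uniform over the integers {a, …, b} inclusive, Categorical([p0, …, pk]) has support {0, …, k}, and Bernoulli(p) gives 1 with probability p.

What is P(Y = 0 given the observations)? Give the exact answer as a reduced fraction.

Enumerate traces; 2 have nonzero weight after conditioning:
  (Z=1, Y=0, X=3) weight 1/39
  (Z=1, Y=2, X=3) weight 1/117
Group by Y:
  weight(Y=0) = 1/39
  weight(Y=2) = 1/117
Total weight = 1/39 + 1/117 = 4/117
P(Y=0 | obs) = 1/39 / 4/117 = 3/4
P(Y=2 | obs) = 1/117 / 4/117 = 1/4

P(Y = 0 | obs) = 3/4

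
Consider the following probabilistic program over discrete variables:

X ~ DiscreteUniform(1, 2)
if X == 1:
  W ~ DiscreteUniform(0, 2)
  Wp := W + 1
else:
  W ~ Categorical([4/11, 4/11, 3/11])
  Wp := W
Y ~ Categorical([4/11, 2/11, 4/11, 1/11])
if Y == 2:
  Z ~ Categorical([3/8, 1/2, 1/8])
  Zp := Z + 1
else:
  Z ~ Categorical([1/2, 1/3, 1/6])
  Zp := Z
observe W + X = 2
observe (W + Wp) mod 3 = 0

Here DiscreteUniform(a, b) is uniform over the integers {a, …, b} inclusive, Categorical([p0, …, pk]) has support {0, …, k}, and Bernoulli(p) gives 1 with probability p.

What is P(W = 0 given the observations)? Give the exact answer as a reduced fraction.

Enumerate traces; 24 have nonzero weight after conditioning:
  (X=1, W=1, Y=0, Z=0) weight 1/33
  (X=1, W=1, Y=0, Z=1) weight 2/99
  (X=1, W=1, Y=0, Z=2) weight 1/99
  (X=1, W=1, Y=1, Z=0) weight 1/66
  (X=1, W=1, Y=1, Z=1) weight 1/99
  (X=1, W=1, Y=1, Z=2) weight 1/198
  (X=1, W=1, Y=2, Z=0) weight 1/44
  (X=1, W=1, Y=2, Z=1) weight 1/33
  (X=2, W=0, Y=0, Z=0) weight 4/121
  … 15 more
Group by W:
  weight(W=0) = 2/11
  weight(W=1) = 1/6
Total weight = 2/11 + 1/6 = 23/66
P(W=0 | obs) = 2/11 / 23/66 = 12/23
P(W=1 | obs) = 1/6 / 23/66 = 11/23

P(W = 0 | obs) = 12/23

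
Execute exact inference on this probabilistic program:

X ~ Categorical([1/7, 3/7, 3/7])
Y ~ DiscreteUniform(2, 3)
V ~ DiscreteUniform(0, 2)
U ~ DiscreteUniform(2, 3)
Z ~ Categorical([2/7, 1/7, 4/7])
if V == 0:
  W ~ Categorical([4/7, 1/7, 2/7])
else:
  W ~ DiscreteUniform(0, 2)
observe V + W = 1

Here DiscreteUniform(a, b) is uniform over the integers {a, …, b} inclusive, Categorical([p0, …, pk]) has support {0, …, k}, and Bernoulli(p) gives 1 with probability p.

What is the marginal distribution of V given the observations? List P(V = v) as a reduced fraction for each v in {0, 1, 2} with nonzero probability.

P(V=0) = 3/10, P(V=1) = 7/10

Enumerate traces; 72 have nonzero weight after conditioning:
  (X=0, Y=2, V=0, U=2, Z=0, W=1) weight 1/2058
  (X=0, Y=2, V=0, U=2, Z=1, W=1) weight 1/4116
  (X=0, Y=2, V=0, U=2, Z=2, W=1) weight 1/1029
  (X=0, Y=2, V=0, U=3, Z=0, W=1) weight 1/2058
  (X=0, Y=2, V=0, U=3, Z=1, W=1) weight 1/4116
  (X=0, Y=2, V=0, U=3, Z=2, W=1) weight 1/1029
  (X=0, Y=2, V=1, U=2, Z=0, W=0) weight 1/882
  (X=0, Y=2, V=1, U=2, Z=1, W=0) weight 1/1764
  … 64 more
Group by V:
  weight(V=0) = 1/21
  weight(V=1) = 1/9
Total weight = 1/21 + 1/9 = 10/63
P(V=0 | obs) = 1/21 / 10/63 = 3/10
P(V=1 | obs) = 1/9 / 10/63 = 7/10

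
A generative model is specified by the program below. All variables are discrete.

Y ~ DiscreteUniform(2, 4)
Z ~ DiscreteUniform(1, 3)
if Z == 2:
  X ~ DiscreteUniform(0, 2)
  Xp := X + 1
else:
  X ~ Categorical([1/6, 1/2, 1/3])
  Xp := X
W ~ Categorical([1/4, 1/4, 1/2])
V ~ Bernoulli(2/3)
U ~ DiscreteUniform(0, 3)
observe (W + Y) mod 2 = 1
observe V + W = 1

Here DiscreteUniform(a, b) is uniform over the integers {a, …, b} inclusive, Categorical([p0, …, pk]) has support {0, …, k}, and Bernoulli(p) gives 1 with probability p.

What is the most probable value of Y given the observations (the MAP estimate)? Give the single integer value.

argmax_v P(Y = v | obs) = 3

Enumerate traces; 108 have nonzero weight after conditioning:
  (Y=2, Z=1, X=0, W=1, V=0, U=0) weight 1/2592
  (Y=2, Z=1, X=0, W=1, V=0, U=1) weight 1/2592
  (Y=2, Z=1, X=0, W=1, V=0, U=2) weight 1/2592
  (Y=2, Z=1, X=0, W=1, V=0, U=3) weight 1/2592
  (Y=2, Z=1, X=1, W=1, V=0, U=0) weight 1/864
  (Y=2, Z=1, X=1, W=1, V=0, U=1) weight 1/864
  (Y=2, Z=1, X=1, W=1, V=0, U=2) weight 1/864
  (Y=2, Z=1, X=1, W=1, V=0, U=3) weight 1/864
  (Y=3, Z=1, X=0, W=0, V=1, U=0) weight 1/1296
  (Y=4, Z=1, X=0, W=1, V=0, U=0) weight 1/2592
  … 98 more
Group by Y:
  weight(Y=2) = 1/36
  weight(Y=3) = 1/18
  weight(Y=4) = 1/36
Total weight = 1/36 + 1/18 + 1/36 = 1/9
P(Y=2 | obs) = 1/36 / 1/9 = 1/4
P(Y=3 | obs) = 1/18 / 1/9 = 1/2
P(Y=4 | obs) = 1/36 / 1/9 = 1/4
argmax = 3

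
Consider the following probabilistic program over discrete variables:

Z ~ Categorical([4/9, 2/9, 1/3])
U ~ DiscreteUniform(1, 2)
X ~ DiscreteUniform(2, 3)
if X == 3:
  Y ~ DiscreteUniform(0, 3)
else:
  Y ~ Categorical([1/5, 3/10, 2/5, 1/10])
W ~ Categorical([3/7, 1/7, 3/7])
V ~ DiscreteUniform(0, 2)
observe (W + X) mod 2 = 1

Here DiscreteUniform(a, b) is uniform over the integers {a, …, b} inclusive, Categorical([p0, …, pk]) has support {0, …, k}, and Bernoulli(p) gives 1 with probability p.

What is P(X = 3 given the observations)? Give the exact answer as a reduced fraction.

Enumerate traces; 216 have nonzero weight after conditioning:
  (Z=0, U=1, X=2, Y=0, W=1, V=0) weight 1/945
  (Z=0, U=1, X=2, Y=0, W=1, V=1) weight 1/945
  (Z=0, U=1, X=2, Y=0, W=1, V=2) weight 1/945
  (Z=0, U=1, X=2, Y=1, W=1, V=0) weight 1/630
  (Z=0, U=1, X=2, Y=1, W=1, V=1) weight 1/630
  (Z=0, U=1, X=2, Y=1, W=1, V=2) weight 1/630
  (Z=0, U=1, X=2, Y=2, W=1, V=0) weight 2/945
  (Z=0, U=1, X=2, Y=2, W=1, V=1) weight 2/945
  (Z=0, U=1, X=3, Y=0, W=0, V=0) weight 1/252
  … 207 more
Group by X:
  weight(X=2) = 1/14
  weight(X=3) = 3/7
Total weight = 1/14 + 3/7 = 1/2
P(X=2 | obs) = 1/14 / 1/2 = 1/7
P(X=3 | obs) = 3/7 / 1/2 = 6/7

P(X = 3 | obs) = 6/7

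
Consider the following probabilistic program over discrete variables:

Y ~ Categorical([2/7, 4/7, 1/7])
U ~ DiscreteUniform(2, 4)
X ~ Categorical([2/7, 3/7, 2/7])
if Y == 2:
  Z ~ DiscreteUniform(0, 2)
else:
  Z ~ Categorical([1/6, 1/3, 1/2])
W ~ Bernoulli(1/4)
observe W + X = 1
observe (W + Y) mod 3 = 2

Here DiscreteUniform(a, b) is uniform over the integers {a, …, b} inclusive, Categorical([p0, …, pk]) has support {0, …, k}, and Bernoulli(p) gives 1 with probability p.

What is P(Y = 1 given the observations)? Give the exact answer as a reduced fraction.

Enumerate traces; 18 have nonzero weight after conditioning:
  (Y=1, U=2, X=0, Z=0, W=1) weight 1/441
  (Y=1, U=2, X=0, Z=1, W=1) weight 2/441
  (Y=1, U=2, X=0, Z=2, W=1) weight 1/147
  (Y=1, U=3, X=0, Z=0, W=1) weight 1/441
  (Y=1, U=3, X=0, Z=1, W=1) weight 2/441
  (Y=1, U=3, X=0, Z=2, W=1) weight 1/147
  (Y=1, U=4, X=0, Z=0, W=1) weight 1/441
  (Y=1, U=4, X=0, Z=1, W=1) weight 2/441
  (Y=2, U=2, X=1, Z=0, W=0) weight 1/196
  … 9 more
Group by Y:
  weight(Y=1) = 2/49
  weight(Y=2) = 9/196
Total weight = 2/49 + 9/196 = 17/196
P(Y=1 | obs) = 2/49 / 17/196 = 8/17
P(Y=2 | obs) = 9/196 / 17/196 = 9/17

P(Y = 1 | obs) = 8/17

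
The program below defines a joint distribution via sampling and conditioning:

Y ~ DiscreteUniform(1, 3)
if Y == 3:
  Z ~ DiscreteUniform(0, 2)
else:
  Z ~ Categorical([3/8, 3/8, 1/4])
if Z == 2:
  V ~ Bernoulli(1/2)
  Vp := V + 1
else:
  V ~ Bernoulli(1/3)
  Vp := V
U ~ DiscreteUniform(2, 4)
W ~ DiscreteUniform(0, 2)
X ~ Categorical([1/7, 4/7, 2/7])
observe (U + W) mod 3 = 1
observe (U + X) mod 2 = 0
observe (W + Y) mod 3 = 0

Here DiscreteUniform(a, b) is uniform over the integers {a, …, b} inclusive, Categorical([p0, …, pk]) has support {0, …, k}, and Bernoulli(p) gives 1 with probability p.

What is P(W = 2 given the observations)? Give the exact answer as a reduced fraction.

Enumerate traces; 30 have nonzero weight after conditioning:
  (Y=1, Z=0, V=0, U=2, W=2, X=0) weight 1/756
  (Y=1, Z=0, V=0, U=2, W=2, X=2) weight 1/378
  (Y=1, Z=0, V=1, U=2, W=2, X=0) weight 1/1512
  (Y=1, Z=0, V=1, U=2, W=2, X=2) weight 1/756
  (Y=1, Z=1, V=0, U=2, W=2, X=0) weight 1/756
  (Y=1, Z=1, V=0, U=2, W=2, X=2) weight 1/378
  (Y=1, Z=1, V=1, U=2, W=2, X=0) weight 1/1512
  (Y=1, Z=1, V=1, U=2, W=2, X=2) weight 1/756
  (Y=2, Z=0, V=0, U=3, W=1, X=1) weight 1/189
  (Y=3, Z=0, V=0, U=4, W=0, X=0) weight 2/1701
  … 20 more
Group by W:
  weight(W=0) = 1/63
  weight(W=1) = 4/189
  weight(W=2) = 1/63
Total weight = 1/63 + 4/189 + 1/63 = 10/189
P(W=0 | obs) = 1/63 / 10/189 = 3/10
P(W=1 | obs) = 4/189 / 10/189 = 2/5
P(W=2 | obs) = 1/63 / 10/189 = 3/10

P(W = 2 | obs) = 3/10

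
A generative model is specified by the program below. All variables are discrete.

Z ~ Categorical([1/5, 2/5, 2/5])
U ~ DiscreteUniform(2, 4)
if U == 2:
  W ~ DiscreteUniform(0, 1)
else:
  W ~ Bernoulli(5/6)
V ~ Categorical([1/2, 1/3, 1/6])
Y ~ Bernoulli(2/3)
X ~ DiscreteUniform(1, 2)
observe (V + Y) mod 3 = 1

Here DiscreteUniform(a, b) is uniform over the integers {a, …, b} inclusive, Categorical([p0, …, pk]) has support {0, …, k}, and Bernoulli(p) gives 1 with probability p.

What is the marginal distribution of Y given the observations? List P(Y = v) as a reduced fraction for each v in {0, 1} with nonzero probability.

P(Y=0) = 1/4, P(Y=1) = 3/4

Enumerate traces; 72 have nonzero weight after conditioning:
  (Z=0, U=2, W=0, V=0, Y=1, X=1) weight 1/180
  (Z=0, U=2, W=0, V=0, Y=1, X=2) weight 1/180
  (Z=0, U=2, W=0, V=1, Y=0, X=1) weight 1/540
  (Z=0, U=2, W=0, V=1, Y=0, X=2) weight 1/540
  (Z=0, U=2, W=1, V=0, Y=1, X=1) weight 1/180
  (Z=0, U=2, W=1, V=0, Y=1, X=2) weight 1/180
  (Z=0, U=2, W=1, V=1, Y=0, X=1) weight 1/540
  (Z=0, U=2, W=1, V=1, Y=0, X=2) weight 1/540
  … 64 more
Group by Y:
  weight(Y=0) = 1/9
  weight(Y=1) = 1/3
Total weight = 1/9 + 1/3 = 4/9
P(Y=0 | obs) = 1/9 / 4/9 = 1/4
P(Y=1 | obs) = 1/3 / 4/9 = 3/4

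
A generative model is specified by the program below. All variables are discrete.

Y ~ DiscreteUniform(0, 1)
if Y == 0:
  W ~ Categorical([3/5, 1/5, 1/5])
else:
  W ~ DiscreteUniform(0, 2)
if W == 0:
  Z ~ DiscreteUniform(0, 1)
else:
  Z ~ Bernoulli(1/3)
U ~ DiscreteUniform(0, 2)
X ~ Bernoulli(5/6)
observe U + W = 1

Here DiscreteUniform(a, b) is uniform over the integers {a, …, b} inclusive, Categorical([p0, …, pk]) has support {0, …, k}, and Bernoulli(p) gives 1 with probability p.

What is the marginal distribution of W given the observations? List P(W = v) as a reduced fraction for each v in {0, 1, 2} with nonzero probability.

P(W=0) = 7/11, P(W=1) = 4/11

Enumerate traces; 16 have nonzero weight after conditioning:
  (Y=0, W=0, Z=0, U=1, X=0) weight 1/120
  (Y=0, W=0, Z=0, U=1, X=1) weight 1/24
  (Y=0, W=0, Z=1, U=1, X=0) weight 1/120
  (Y=0, W=0, Z=1, U=1, X=1) weight 1/24
  (Y=0, W=1, Z=0, U=0, X=0) weight 1/270
  (Y=0, W=1, Z=0, U=0, X=1) weight 1/54
  (Y=0, W=1, Z=1, U=0, X=0) weight 1/540
  (Y=0, W=1, Z=1, U=0, X=1) weight 1/108
  … 8 more
Group by W:
  weight(W=0) = 7/45
  weight(W=1) = 4/45
Total weight = 7/45 + 4/45 = 11/45
P(W=0 | obs) = 7/45 / 11/45 = 7/11
P(W=1 | obs) = 4/45 / 11/45 = 4/11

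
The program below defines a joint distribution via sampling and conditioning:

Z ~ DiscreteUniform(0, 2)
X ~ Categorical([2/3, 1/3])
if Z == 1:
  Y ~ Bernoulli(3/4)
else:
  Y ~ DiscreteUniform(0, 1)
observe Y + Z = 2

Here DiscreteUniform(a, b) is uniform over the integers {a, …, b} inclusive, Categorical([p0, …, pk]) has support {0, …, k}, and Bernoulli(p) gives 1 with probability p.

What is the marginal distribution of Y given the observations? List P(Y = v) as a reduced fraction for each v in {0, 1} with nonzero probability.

P(Y=0) = 2/5, P(Y=1) = 3/5

Enumerate traces; 4 have nonzero weight after conditioning:
  (Z=1, X=0, Y=1) weight 1/6
  (Z=1, X=1, Y=1) weight 1/12
  (Z=2, X=0, Y=0) weight 1/9
  (Z=2, X=1, Y=0) weight 1/18
Group by Y:
  weight(Y=0) = 1/6
  weight(Y=1) = 1/4
Total weight = 1/6 + 1/4 = 5/12
P(Y=0 | obs) = 1/6 / 5/12 = 2/5
P(Y=1 | obs) = 1/4 / 5/12 = 3/5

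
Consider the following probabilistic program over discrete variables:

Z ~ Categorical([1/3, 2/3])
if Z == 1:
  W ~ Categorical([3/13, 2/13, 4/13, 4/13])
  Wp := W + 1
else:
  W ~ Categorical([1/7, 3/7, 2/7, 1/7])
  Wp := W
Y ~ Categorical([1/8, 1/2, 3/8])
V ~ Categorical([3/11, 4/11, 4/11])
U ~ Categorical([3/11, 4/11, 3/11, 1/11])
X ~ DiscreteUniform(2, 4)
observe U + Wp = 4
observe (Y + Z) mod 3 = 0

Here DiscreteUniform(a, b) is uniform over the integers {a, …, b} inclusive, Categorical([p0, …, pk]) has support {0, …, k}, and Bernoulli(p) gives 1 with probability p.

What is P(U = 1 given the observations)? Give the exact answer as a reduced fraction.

P(U = 1 | obs) = 724/1723

Enumerate traces; 63 have nonzero weight after conditioning:
  (Z=0, W=1, Y=0, V=0, U=3, X=2) weight 1/6776
  (Z=0, W=1, Y=0, V=0, U=3, X=3) weight 1/6776
  (Z=0, W=1, Y=0, V=0, U=3, X=4) weight 1/6776
  (Z=0, W=1, Y=0, V=1, U=3, X=2) weight 1/5082
  (Z=0, W=1, Y=0, V=1, U=3, X=3) weight 1/5082
  (Z=0, W=1, Y=0, V=1, U=3, X=4) weight 1/5082
  (Z=0, W=1, Y=0, V=2, U=3, X=2) weight 1/5082
  (Z=0, W=1, Y=0, V=2, U=3, X=3) weight 1/5082
  (Z=0, W=2, Y=0, V=0, U=2, X=2) weight 1/3388
  (Z=0, W=3, Y=0, V=0, U=1, X=2) weight 1/5082
  … 53 more
Group by U:
  weight(U=0) = 3/143
  weight(U=1) = 181/6006
  weight(U=2) = 5/364
  weight(U=3) = 5/728
Total weight = 3/143 + 181/6006 + 5/364 + 5/728 = 1723/24024
P(U=0 | obs) = 3/143 / 1723/24024 = 504/1723
P(U=1 | obs) = 181/6006 / 1723/24024 = 724/1723
P(U=2 | obs) = 5/364 / 1723/24024 = 330/1723
P(U=3 | obs) = 5/728 / 1723/24024 = 165/1723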